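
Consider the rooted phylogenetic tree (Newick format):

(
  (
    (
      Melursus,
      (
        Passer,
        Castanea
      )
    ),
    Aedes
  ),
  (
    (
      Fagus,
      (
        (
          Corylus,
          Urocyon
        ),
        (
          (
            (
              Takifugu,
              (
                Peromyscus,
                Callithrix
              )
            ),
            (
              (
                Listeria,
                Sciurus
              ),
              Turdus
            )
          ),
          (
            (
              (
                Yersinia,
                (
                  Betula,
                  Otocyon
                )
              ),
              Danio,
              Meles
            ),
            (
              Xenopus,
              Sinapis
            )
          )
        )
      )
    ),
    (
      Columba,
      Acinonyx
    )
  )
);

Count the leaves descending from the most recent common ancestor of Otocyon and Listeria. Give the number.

The MRCA of Otocyon and Listeria is the node subtending (((Takifugu,(Peromyscus,Callithrix)),((Listeria,Sciurus),Turdus)),(((Yersinia,(Betula,Otocyon)),Danio,Meles),(Xenopus,Sinapis))).
That clade contains 13 terminal taxa: Betula, Callithrix, Danio, Listeria, Meles, Otocyon, Peromyscus, Sciurus, Sinapis, Takifugu, Turdus, Xenopus, Yersinia.

13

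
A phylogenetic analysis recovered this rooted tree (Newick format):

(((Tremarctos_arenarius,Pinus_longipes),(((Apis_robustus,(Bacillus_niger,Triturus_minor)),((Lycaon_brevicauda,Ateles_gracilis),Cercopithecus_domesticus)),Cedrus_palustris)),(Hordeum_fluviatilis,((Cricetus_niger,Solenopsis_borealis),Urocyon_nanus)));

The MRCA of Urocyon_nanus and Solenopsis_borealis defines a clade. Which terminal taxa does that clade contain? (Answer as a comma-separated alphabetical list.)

Tracing Urocyon_nanus: it sits inside ((Cricetus_niger,Solenopsis_borealis),Urocyon_nanus).
Tracing Solenopsis_borealis: it sits inside (Cricetus_niger,Solenopsis_borealis).
The smallest clade enclosing both is ((Cricetus_niger,Solenopsis_borealis),Urocyon_nanus); the answer is its 3 terminal taxa in alphabetical order.

Cricetus_niger, Solenopsis_borealis, Urocyon_nanus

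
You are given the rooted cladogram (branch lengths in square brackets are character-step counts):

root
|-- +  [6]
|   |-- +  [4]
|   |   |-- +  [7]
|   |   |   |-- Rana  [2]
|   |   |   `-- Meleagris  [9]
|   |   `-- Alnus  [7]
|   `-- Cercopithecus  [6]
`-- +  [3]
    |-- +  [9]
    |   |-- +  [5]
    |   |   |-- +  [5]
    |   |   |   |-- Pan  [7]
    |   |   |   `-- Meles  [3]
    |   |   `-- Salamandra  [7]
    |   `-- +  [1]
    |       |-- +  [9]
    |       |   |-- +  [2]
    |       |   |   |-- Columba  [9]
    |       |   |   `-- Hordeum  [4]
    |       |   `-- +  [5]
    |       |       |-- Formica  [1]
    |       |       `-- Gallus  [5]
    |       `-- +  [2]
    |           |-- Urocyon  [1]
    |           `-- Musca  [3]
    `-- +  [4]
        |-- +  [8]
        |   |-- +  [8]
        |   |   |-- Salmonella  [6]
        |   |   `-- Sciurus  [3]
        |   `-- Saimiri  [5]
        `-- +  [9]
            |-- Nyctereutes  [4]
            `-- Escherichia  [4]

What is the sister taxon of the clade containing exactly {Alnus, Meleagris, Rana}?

Cercopithecus

The clade containing exactly {Alnus, Meleagris, Rana} attaches to the tree at the node subtending (((Rana,Meleagris),Alnus),Cercopithecus).
The other lineage descending from that same node — the sister group — is the single tip Cercopithecus.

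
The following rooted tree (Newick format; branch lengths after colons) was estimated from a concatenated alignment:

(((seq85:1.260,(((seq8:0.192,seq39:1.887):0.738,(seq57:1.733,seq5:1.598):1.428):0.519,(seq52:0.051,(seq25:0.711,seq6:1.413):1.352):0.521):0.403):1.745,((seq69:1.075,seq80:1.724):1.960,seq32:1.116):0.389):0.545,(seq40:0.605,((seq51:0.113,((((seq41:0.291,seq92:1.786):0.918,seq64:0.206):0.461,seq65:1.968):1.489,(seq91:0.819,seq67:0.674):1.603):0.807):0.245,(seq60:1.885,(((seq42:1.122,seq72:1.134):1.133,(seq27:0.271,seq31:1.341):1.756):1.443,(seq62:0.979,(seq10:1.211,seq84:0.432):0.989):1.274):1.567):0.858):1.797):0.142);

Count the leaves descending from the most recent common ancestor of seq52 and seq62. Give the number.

The MRCA of seq52 and seq62 is the root, so the clade is the entire tree.
That clade contains 27 terminal taxa: seq10, seq25, seq27, seq31, seq32, seq39, seq40, seq41, seq42, seq5, seq51, seq52, seq57, seq6, seq60, seq62, seq64, seq65, seq67, seq69, seq72, seq8, seq80, seq84, seq85, seq91, seq92.

27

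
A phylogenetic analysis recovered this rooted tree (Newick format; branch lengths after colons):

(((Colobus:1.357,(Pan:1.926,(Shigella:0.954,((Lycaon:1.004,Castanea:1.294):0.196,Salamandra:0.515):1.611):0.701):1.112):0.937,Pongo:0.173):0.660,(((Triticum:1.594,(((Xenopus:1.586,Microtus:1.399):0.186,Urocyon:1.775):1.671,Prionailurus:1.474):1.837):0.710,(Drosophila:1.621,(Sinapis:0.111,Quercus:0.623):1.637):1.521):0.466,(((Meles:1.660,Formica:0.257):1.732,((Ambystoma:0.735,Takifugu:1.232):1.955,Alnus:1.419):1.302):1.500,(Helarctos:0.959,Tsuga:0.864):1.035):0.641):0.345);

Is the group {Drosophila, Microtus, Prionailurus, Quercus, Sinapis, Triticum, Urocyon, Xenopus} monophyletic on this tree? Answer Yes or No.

The most recent common ancestor of these taxa subtends ((Triticum,(((Xenopus,Microtus),Urocyon),Prionailurus)),(Drosophila,(Sinapis,Quercus))).
That clade has exactly 8 tips — every listed taxon and nothing else — so the group is monophyletic.

Yes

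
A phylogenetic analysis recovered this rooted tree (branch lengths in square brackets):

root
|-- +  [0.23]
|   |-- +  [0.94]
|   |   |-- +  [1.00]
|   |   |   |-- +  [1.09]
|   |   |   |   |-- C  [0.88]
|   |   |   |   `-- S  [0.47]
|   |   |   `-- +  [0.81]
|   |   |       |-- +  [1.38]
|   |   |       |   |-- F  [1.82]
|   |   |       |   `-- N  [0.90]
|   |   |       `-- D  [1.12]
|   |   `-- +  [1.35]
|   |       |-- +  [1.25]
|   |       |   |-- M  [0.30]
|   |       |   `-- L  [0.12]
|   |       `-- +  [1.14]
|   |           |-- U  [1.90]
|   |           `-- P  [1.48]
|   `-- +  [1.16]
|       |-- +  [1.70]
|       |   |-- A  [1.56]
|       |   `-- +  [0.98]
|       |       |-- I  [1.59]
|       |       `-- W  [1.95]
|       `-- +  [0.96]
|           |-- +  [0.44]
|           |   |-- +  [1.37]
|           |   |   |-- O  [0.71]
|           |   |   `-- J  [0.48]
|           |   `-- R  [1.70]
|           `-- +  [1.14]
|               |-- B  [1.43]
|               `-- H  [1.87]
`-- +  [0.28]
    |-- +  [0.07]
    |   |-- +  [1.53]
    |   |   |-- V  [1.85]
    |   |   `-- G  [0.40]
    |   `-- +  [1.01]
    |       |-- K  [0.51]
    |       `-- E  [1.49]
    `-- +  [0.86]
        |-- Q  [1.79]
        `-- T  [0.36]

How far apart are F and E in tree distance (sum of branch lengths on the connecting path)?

9.03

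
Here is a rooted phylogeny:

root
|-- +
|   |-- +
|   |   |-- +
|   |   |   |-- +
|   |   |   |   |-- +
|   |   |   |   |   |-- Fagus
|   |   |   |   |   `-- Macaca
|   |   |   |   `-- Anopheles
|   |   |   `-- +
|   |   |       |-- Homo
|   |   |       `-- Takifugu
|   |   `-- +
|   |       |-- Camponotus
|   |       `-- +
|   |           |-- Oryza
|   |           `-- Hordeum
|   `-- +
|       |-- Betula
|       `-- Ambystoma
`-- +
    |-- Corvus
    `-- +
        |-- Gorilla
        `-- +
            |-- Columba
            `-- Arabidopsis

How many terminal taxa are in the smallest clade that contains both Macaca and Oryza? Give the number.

The MRCA of Macaca and Oryza is the node subtending ((((Fagus,Macaca),Anopheles),(Homo,Takifugu)),(Camponotus,(Oryza,Hordeum))).
That clade contains 8 terminal taxa: Anopheles, Camponotus, Fagus, Homo, Hordeum, Macaca, Oryza, Takifugu.

8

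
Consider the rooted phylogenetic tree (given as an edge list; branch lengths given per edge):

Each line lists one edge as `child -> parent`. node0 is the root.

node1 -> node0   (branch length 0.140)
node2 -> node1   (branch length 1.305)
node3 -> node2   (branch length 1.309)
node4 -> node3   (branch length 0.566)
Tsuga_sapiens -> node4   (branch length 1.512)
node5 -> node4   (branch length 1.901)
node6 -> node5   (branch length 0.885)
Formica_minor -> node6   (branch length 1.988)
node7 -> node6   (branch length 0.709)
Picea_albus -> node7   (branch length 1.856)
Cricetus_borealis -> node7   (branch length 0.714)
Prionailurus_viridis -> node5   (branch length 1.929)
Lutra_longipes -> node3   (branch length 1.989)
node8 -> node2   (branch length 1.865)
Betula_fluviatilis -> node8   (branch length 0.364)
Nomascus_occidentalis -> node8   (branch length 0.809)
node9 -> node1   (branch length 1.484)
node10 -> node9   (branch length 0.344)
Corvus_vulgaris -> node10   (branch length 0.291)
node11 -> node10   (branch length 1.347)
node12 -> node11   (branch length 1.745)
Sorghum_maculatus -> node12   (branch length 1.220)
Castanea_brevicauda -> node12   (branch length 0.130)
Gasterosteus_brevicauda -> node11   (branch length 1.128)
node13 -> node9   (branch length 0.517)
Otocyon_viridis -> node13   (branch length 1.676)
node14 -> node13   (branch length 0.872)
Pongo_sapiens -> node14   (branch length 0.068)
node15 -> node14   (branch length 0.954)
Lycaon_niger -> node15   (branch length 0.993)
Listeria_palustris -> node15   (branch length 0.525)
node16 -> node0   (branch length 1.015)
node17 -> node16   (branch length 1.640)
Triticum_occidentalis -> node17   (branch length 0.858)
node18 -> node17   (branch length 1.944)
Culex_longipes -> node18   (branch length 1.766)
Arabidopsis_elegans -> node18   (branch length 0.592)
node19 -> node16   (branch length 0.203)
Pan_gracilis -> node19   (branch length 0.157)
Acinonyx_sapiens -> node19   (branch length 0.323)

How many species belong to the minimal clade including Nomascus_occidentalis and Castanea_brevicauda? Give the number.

The MRCA of Nomascus_occidentalis and Castanea_brevicauda is the node subtending ((((Tsuga_sapiens,((Formica_minor,(Picea_albus,Cricetus_borealis)),Prionailurus_viridis)),Lutra_longipes),(Betula_fluviatilis,Nomascus_occidentalis)),((Corvus_vulgaris,((Sorghum_maculatus,Castanea_brevicauda),Gasterosteus_brevicauda)),(Otocyon_viridis,(Pongo_sapiens,(Lycaon_niger,Listeria_palustris))))).
That clade contains 16 terminal taxa: Betula_fluviatilis, Castanea_brevicauda, Corvus_vulgaris, Cricetus_borealis, Formica_minor, Gasterosteus_brevicauda, Listeria_palustris, Lutra_longipes, Lycaon_niger, Nomascus_occidentalis, Otocyon_viridis, Picea_albus, Pongo_sapiens, Prionailurus_viridis, Sorghum_maculatus, Tsuga_sapiens.

16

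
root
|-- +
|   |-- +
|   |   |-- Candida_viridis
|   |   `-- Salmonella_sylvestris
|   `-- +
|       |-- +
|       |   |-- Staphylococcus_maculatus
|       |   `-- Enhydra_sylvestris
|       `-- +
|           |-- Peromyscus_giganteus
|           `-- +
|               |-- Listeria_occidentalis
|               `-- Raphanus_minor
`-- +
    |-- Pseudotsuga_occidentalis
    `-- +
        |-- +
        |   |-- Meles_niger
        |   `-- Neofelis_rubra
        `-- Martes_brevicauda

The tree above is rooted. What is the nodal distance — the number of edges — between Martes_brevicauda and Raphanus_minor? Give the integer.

8

The MRCA of Martes_brevicauda and Raphanus_minor is the root of the tree.
From Martes_brevicauda up to that node: 3 branches. From Raphanus_minor up to the same node: 5 branches. Total: 3 + 5 = 8.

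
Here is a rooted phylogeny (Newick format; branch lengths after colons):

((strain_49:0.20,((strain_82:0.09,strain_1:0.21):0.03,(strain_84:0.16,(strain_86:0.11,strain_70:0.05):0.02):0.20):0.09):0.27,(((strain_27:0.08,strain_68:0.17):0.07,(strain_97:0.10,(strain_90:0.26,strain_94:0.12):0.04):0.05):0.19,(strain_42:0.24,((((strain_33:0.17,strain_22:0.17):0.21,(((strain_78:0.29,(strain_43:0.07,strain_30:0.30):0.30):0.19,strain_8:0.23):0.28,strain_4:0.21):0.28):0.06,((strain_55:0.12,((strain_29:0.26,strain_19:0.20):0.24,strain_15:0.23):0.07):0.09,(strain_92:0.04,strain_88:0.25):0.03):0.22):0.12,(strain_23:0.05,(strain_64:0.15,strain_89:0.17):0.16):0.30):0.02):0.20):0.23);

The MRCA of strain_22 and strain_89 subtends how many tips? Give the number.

The MRCA of strain_22 and strain_89 is the node subtending ((((strain_33,strain_22),(((strain_78,(strain_43,strain_30)),strain_8),strain_4)),((strain_55,((strain_29,strain_19),strain_15)),(strain_92,strain_88))),(strain_23,(strain_64,strain_89))).
That clade contains 16 terminal taxa: strain_15, strain_19, strain_22, strain_23, strain_29, strain_30, strain_33, strain_4, strain_43, strain_55, strain_64, strain_78, strain_8, strain_88, strain_89, strain_92.

16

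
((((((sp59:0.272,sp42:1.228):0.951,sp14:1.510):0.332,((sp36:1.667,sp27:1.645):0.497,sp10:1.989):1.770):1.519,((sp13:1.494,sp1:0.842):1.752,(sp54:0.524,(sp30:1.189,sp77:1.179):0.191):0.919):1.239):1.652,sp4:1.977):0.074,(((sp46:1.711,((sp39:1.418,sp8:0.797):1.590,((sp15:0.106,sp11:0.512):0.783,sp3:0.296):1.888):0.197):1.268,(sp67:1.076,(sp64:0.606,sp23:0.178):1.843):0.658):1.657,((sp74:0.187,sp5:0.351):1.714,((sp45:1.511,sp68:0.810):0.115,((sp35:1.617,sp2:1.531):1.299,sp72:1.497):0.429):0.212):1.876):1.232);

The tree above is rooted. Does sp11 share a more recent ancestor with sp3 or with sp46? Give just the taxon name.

sp3

The MRCA of sp11 and sp3 subtends ((sp15,sp11),sp3) (3 taxa).
The MRCA of sp11 and sp46 subtends (sp46,((sp39,sp8),((sp15,sp11),sp3))) (6 taxa).
The first is nested inside the second, so sp11 shares a more recent common ancestor with sp3.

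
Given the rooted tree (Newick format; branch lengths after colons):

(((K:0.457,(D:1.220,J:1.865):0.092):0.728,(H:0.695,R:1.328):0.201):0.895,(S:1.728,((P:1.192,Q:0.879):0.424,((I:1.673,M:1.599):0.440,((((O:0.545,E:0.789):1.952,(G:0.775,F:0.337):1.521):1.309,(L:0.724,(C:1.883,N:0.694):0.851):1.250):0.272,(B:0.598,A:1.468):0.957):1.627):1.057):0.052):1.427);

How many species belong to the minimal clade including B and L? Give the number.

The MRCA of B and L is the node subtending ((((O,E),(G,F)),(L,(C,N))),(B,A)).
That clade contains 9 terminal taxa: A, B, C, E, F, G, L, N, O.

9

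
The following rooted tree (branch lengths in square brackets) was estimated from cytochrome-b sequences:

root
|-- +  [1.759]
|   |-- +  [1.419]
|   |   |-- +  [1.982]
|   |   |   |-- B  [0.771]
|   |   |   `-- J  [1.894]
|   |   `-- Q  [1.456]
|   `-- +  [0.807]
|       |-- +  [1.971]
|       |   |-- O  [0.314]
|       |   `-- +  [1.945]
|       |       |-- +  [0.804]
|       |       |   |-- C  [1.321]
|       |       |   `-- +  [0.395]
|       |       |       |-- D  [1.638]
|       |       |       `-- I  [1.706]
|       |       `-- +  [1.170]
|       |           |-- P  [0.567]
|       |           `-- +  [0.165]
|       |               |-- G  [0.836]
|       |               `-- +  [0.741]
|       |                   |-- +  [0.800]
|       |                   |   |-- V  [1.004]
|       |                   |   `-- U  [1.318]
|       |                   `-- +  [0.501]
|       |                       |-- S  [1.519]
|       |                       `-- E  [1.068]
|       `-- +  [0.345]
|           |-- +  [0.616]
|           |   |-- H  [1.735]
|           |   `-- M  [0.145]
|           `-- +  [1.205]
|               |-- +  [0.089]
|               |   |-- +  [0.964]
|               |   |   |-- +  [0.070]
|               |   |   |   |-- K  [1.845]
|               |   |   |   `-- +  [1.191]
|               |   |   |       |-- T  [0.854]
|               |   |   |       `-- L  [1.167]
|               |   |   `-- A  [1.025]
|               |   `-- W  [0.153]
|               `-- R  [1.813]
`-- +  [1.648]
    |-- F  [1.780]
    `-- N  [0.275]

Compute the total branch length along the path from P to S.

3.493

The path runs P → … → MRCA → … → S; the MRCA is the node subtending (P,(G,((V,U),(S,E)))).
Branch lengths along that path: 0.567 + 0.165 + 0.741 + 0.501 + 1.519 = 3.493.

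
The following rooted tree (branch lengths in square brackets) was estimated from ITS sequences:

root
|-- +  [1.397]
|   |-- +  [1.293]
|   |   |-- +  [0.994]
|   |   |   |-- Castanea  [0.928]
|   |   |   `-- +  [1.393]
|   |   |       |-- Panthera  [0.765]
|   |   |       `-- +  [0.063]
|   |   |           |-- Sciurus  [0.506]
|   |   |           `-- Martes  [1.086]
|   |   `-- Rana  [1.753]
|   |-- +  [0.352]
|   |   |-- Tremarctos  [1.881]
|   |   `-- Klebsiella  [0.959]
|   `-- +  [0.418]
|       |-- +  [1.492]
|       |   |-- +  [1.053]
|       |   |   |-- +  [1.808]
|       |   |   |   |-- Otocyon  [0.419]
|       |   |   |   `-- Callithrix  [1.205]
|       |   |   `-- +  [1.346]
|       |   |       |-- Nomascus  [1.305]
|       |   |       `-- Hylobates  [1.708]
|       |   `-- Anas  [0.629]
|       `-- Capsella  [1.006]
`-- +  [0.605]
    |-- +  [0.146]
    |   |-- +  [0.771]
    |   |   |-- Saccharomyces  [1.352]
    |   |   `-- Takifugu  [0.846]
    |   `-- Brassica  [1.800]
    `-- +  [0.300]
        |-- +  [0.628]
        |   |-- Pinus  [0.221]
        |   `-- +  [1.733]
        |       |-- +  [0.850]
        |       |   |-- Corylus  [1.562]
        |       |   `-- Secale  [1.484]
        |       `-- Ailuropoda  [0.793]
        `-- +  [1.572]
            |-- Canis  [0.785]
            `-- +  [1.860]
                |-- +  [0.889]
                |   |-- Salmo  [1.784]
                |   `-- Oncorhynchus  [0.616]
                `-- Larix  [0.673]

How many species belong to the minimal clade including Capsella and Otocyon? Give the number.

The MRCA of Capsella and Otocyon is the node subtending ((((Otocyon,Callithrix),(Nomascus,Hylobates)),Anas),Capsella).
That clade contains 6 terminal taxa: Anas, Callithrix, Capsella, Hylobates, Nomascus, Otocyon.

6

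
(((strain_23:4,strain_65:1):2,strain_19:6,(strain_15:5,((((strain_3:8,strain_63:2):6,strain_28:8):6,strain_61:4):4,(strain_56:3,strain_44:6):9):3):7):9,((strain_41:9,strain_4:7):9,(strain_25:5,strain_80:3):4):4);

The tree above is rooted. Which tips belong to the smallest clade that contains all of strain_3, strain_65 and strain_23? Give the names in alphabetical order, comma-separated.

strain_15, strain_19, strain_23, strain_28, strain_3, strain_44, strain_56, strain_61, strain_63, strain_65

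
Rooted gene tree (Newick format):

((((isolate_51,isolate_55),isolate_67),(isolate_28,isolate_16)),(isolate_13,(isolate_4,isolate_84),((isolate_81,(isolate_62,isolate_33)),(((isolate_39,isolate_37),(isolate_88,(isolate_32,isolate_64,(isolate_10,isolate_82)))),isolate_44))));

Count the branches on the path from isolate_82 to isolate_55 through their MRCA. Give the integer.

12

The MRCA of isolate_82 and isolate_55 is the root of the tree.
From isolate_82 up to that node: 8 branches. From isolate_55 up to the same node: 4 branches. Total: 8 + 4 = 12.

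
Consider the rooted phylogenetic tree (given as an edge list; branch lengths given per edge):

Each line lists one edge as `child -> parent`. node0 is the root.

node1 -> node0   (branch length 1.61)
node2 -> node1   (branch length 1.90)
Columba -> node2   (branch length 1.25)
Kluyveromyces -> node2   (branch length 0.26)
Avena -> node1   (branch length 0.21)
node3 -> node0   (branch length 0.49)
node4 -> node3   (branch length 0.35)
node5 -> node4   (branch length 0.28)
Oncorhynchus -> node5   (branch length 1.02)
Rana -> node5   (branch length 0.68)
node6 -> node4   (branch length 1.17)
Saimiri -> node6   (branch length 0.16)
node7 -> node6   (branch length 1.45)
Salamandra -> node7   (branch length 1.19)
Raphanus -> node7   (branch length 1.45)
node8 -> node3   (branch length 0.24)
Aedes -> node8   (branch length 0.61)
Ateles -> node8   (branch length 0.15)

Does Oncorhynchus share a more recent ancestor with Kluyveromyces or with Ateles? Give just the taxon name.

The MRCA of Oncorhynchus and Ateles subtends (((Oncorhynchus,Rana),(Saimiri,(Salamandra,Raphanus))),(Aedes,Ateles)) (7 taxa).
The MRCA of Oncorhynchus and Kluyveromyces is the root, subtending the entire tree (10 taxa).
The first is nested inside the second, so Oncorhynchus shares a more recent common ancestor with Ateles.

Ateles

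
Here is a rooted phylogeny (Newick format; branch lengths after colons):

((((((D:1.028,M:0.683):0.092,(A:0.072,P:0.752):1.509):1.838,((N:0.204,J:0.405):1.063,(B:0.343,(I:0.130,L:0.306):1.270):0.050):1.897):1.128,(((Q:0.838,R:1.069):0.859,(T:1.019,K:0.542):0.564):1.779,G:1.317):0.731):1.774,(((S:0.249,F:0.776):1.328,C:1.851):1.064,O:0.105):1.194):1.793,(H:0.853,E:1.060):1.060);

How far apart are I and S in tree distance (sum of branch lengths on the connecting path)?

10.084

The path runs I → … → MRCA → … → S; the MRCA is the node subtending (((((D,M),(A,P)),((N,J),(B,(I,L)))),(((Q,R),(T,K)),G)),(((S,F),C),O)).
Branch lengths along that path: 0.130 + 1.270 + 0.050 + 1.897 + 1.128 + 1.774 + 1.194 + 1.064 + 1.328 + 0.249 = 10.084.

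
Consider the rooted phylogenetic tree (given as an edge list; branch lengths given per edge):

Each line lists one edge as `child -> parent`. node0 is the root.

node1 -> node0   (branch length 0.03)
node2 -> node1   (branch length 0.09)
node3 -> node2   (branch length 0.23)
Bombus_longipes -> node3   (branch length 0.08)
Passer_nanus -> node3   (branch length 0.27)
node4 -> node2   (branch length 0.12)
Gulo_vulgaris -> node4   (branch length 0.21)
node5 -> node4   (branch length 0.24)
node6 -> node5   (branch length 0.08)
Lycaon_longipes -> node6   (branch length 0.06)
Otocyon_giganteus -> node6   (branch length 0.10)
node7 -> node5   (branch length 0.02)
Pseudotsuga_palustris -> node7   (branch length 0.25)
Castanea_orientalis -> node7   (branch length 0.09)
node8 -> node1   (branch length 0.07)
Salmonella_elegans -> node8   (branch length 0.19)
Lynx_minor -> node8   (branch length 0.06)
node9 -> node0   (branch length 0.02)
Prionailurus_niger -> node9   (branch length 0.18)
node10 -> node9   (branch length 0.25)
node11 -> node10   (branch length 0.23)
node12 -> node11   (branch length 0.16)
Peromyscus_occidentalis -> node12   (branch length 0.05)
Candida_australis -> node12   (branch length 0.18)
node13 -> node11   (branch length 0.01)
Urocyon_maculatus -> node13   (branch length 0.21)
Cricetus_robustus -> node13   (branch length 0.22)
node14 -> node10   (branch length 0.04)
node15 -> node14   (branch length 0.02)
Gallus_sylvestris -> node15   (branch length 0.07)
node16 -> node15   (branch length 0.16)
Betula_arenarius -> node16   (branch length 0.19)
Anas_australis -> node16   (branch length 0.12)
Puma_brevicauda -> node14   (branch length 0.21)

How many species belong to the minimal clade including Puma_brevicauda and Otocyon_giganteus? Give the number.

18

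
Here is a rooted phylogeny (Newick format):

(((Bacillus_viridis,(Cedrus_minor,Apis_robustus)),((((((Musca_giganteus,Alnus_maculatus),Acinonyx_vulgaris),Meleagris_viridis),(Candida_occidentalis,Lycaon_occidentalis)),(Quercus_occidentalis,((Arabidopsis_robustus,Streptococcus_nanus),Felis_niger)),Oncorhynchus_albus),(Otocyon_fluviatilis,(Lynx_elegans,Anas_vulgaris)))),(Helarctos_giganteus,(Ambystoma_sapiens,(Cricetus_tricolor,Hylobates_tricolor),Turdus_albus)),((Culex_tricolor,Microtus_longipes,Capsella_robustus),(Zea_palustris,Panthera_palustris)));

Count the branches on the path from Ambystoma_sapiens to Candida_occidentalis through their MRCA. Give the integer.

9

The MRCA of Ambystoma_sapiens and Candida_occidentalis is the root of the tree.
From Ambystoma_sapiens up to that node: 3 branches. From Candida_occidentalis up to the same node: 6 branches. Total: 3 + 6 = 9.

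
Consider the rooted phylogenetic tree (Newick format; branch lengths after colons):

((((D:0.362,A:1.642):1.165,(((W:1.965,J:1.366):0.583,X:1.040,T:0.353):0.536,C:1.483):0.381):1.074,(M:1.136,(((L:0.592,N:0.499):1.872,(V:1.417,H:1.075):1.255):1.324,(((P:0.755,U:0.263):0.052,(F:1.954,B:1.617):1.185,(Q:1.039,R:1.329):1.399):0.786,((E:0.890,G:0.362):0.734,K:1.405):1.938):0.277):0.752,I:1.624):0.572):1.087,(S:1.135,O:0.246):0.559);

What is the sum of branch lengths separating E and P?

5.155

The path runs E → … → MRCA → … → P; the MRCA is the node subtending (((P,U),(F,B),(Q,R)),((E,G),K)).
Branch lengths along that path: 0.890 + 0.734 + 1.938 + 0.786 + 0.052 + 0.755 = 5.155.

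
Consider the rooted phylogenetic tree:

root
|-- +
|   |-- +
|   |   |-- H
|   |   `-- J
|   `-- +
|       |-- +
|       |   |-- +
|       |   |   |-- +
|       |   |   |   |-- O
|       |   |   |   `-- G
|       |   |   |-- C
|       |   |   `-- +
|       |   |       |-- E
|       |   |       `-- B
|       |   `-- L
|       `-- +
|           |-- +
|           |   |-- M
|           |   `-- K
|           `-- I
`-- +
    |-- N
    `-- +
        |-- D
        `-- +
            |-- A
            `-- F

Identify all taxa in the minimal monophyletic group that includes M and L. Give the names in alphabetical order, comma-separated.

B, C, E, G, I, K, L, M, O

Tracing M: it sits inside (M,K).
Tracing L: it sits inside (((O,G),C,(E,B)),L).
The smallest clade enclosing both is ((((O,G),C,(E,B)),L),((M,K),I)); the answer is its 9 terminal taxa in alphabetical order.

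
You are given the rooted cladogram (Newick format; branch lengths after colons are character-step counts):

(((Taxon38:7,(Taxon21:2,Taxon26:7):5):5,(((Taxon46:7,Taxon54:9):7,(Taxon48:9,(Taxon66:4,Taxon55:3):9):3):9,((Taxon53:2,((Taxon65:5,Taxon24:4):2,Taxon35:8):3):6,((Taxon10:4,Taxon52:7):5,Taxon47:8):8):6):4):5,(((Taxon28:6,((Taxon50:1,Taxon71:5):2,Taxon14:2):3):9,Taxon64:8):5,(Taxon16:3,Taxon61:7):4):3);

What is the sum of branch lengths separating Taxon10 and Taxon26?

44

The path runs Taxon10 → … → MRCA → … → Taxon26; the MRCA is the node subtending ((Taxon38,(Taxon21,Taxon26)),(((Taxon46,Taxon54),(Taxon48,(Taxon66,Taxon55))),((Taxon53,((Taxon65,Taxon24),Taxon35)),((Taxon10,Taxon52),Taxon47)))).
Branch lengths along that path: 4 + 5 + 8 + 6 + 4 + 5 + 5 + 7 = 44.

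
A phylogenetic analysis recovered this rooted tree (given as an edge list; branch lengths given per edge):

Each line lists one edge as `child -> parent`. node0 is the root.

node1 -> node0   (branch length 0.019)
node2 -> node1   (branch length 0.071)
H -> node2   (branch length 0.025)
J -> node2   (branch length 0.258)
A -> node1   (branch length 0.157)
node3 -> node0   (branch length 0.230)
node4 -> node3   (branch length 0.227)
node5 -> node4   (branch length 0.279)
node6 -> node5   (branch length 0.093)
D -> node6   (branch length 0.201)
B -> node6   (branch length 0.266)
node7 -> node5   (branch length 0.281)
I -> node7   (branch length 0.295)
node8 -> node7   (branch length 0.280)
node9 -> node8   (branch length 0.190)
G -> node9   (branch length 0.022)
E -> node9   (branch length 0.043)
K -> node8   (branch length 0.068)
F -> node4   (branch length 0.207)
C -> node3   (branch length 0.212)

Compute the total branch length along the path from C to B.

1.077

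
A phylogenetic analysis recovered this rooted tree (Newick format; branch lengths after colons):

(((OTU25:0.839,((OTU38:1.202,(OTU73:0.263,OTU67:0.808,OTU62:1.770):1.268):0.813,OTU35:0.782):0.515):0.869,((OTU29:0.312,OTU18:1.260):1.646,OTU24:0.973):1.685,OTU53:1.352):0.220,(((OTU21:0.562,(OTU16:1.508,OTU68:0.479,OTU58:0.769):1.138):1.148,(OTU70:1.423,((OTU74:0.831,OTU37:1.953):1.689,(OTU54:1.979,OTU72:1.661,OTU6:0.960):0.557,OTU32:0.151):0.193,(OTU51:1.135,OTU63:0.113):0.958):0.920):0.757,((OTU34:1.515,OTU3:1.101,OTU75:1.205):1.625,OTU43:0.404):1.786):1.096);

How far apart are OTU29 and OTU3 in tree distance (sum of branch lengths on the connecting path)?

9.471

The path runs OTU29 → … → MRCA → … → OTU3; the MRCA is the root of the tree.
Branch lengths along that path: 0.312 + 1.646 + 1.685 + 0.220 + 1.096 + 1.786 + 1.625 + 1.101 = 9.471.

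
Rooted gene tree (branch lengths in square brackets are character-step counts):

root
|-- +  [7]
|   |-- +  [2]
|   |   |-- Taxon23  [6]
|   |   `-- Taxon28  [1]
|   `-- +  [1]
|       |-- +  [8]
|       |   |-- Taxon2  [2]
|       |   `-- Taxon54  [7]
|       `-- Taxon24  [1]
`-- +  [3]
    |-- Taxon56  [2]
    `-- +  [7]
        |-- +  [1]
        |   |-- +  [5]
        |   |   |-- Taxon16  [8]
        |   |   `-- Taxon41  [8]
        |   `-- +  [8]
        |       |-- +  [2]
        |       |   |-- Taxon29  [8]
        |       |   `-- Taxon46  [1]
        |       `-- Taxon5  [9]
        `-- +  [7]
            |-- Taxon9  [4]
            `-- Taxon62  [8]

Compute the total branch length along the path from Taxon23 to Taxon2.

The path runs Taxon23 → … → MRCA → … → Taxon2; the MRCA is the node subtending ((Taxon23,Taxon28),((Taxon2,Taxon54),Taxon24)).
Branch lengths along that path: 6 + 2 + 1 + 8 + 2 = 19.

19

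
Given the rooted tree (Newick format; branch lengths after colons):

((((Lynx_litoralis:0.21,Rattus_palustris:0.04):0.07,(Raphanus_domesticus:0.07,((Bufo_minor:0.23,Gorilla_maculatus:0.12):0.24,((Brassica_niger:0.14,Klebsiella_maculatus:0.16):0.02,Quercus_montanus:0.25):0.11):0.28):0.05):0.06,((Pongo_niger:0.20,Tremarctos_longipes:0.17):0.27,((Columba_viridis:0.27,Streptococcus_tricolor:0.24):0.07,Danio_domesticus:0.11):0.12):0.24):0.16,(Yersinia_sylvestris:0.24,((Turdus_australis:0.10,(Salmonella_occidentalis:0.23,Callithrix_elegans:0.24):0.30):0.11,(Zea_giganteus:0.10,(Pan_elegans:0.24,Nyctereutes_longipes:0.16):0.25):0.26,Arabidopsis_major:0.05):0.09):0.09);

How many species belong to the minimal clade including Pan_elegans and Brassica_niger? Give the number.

21

The MRCA of Pan_elegans and Brassica_niger is the root, so the clade is the entire tree.
That clade contains 21 terminal taxa: Arabidopsis_major, Brassica_niger, Bufo_minor, Callithrix_elegans, Columba_viridis, Danio_domesticus, Gorilla_maculatus, Klebsiella_maculatus, Lynx_litoralis, Nyctereutes_longipes, Pan_elegans, Pongo_niger, Quercus_montanus, Raphanus_domesticus, Rattus_palustris, Salmonella_occidentalis, Streptococcus_tricolor, Tremarctos_longipes, Turdus_australis, Yersinia_sylvestris, Zea_giganteus.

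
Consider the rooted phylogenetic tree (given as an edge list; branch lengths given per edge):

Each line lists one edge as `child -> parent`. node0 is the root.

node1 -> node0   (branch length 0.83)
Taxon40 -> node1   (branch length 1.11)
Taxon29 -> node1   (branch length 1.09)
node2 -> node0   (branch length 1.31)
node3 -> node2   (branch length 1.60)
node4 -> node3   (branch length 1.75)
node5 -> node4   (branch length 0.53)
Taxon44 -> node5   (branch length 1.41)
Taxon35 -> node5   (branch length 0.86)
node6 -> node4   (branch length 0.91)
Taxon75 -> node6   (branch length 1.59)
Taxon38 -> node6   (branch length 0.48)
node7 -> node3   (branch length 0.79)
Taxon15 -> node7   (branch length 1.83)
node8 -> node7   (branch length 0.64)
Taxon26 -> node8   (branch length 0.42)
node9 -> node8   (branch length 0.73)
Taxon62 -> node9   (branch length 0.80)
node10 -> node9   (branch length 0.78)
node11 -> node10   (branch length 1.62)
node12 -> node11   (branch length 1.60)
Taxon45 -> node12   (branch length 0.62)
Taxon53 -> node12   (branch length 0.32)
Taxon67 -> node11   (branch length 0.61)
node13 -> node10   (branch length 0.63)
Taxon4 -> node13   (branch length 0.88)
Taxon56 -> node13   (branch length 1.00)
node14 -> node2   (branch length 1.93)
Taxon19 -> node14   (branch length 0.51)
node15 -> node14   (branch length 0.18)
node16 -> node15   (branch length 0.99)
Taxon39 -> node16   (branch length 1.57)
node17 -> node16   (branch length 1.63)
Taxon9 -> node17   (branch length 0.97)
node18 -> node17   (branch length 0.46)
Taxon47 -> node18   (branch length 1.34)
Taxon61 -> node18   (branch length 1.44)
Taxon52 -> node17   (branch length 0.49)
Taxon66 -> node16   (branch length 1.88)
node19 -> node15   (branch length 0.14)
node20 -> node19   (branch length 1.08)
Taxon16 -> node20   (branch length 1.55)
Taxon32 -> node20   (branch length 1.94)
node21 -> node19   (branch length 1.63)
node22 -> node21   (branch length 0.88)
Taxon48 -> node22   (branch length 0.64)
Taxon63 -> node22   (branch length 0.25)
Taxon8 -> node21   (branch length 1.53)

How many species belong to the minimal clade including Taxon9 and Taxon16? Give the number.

11

The MRCA of Taxon9 and Taxon16 is the node subtending ((Taxon39,(Taxon9,(Taxon47,Taxon61),Taxon52),Taxon66),((Taxon16,Taxon32),((Taxon48,Taxon63),Taxon8))).
That clade contains 11 terminal taxa: Taxon16, Taxon32, Taxon39, Taxon47, Taxon48, Taxon52, Taxon61, Taxon63, Taxon66, Taxon8, Taxon9.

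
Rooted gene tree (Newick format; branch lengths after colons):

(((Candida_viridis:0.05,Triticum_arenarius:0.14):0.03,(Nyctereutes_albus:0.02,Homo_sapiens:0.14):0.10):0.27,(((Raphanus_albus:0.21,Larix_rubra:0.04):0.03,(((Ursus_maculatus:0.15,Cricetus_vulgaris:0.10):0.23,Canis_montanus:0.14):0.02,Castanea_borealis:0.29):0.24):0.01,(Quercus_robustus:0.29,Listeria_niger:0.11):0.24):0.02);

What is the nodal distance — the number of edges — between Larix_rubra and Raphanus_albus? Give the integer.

The MRCA of Larix_rubra and Raphanus_albus is the node subtending (Raphanus_albus,Larix_rubra).
From Larix_rubra up to that node: 1 branch. From Raphanus_albus up to the same node: 1 branch. Total: 1 + 1 = 2.

2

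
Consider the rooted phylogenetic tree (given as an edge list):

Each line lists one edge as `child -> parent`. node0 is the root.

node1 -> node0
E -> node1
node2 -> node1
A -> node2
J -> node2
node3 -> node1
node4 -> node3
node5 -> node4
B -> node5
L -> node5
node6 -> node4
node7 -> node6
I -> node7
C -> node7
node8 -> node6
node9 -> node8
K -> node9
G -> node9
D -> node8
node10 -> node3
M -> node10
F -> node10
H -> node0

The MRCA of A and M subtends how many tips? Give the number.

12

The MRCA of A and M is the node subtending (E,(A,J),(((B,L),((I,C),((K,G),D))),(M,F))).
That clade contains 12 terminal taxa: A, B, C, D, E, F, G, I, J, K, L, M.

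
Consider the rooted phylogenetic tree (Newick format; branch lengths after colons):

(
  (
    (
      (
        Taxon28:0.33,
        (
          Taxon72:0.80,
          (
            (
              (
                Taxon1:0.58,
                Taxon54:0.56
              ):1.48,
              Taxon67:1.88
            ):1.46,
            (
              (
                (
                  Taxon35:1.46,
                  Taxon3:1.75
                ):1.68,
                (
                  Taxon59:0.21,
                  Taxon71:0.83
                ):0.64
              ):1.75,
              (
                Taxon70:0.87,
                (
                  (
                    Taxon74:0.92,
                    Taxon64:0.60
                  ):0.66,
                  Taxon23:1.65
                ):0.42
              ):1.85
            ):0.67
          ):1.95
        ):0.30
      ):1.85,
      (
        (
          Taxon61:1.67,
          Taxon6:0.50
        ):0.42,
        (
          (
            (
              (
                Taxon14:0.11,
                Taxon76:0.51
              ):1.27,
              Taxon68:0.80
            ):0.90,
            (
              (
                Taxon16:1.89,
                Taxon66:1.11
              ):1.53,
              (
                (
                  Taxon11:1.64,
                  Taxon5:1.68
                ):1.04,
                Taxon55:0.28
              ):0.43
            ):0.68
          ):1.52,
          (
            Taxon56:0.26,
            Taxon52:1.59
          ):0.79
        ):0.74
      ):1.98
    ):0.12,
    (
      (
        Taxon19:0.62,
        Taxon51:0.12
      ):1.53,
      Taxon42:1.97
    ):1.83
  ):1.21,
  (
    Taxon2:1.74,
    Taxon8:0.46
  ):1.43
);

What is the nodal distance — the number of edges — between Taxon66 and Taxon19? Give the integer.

The MRCA of Taxon66 and Taxon19 is the node subtending (((Taxon28,(Taxon72,(((Taxon1,Taxon54),Taxon67),(((Taxon35,Taxon3),(Taxon59,Taxon71)),(Taxon70,((Taxon74,Taxon64),Taxon23)))))),((Taxon61,Taxon6),((((Taxon14,Taxon76),Taxon68),((Taxon16,Taxon66),((Taxon11,Taxon5),Taxon55))),(Taxon56,Taxon52)))),((Taxon19,Taxon51),Taxon42)).
From Taxon66 up to that node: 7 branches. From Taxon19 up to the same node: 3 branches. Total: 7 + 3 = 10.

10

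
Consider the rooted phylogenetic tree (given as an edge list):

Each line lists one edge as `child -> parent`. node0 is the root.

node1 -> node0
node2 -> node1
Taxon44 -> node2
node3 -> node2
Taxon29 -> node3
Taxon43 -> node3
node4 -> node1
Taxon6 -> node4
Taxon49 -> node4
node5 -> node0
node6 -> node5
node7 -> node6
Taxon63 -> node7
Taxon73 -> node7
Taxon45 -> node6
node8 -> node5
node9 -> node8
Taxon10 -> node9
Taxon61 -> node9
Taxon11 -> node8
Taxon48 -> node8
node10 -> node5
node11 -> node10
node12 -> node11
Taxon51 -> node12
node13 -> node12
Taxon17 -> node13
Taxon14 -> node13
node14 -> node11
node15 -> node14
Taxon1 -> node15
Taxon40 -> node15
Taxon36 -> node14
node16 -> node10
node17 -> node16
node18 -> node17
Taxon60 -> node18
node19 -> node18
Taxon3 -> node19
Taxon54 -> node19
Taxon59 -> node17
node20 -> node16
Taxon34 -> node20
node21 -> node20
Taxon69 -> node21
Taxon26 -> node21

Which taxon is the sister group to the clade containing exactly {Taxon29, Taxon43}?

The clade containing exactly {Taxon29, Taxon43} attaches to the tree at the node subtending (Taxon44,(Taxon29,Taxon43)).
The other lineage descending from that same node — the sister group — is the single tip Taxon44.

Taxon44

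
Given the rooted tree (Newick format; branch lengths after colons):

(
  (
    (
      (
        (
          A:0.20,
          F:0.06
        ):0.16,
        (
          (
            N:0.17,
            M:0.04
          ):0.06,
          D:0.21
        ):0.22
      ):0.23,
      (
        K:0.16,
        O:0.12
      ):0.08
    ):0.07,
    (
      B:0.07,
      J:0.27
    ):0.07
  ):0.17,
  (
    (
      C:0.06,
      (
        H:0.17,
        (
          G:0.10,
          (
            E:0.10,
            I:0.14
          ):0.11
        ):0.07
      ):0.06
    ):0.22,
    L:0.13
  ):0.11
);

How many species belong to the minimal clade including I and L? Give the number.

6

The MRCA of I and L is the node subtending ((C,(H,(G,(E,I)))),L).
That clade contains 6 terminal taxa: C, E, G, H, I, L.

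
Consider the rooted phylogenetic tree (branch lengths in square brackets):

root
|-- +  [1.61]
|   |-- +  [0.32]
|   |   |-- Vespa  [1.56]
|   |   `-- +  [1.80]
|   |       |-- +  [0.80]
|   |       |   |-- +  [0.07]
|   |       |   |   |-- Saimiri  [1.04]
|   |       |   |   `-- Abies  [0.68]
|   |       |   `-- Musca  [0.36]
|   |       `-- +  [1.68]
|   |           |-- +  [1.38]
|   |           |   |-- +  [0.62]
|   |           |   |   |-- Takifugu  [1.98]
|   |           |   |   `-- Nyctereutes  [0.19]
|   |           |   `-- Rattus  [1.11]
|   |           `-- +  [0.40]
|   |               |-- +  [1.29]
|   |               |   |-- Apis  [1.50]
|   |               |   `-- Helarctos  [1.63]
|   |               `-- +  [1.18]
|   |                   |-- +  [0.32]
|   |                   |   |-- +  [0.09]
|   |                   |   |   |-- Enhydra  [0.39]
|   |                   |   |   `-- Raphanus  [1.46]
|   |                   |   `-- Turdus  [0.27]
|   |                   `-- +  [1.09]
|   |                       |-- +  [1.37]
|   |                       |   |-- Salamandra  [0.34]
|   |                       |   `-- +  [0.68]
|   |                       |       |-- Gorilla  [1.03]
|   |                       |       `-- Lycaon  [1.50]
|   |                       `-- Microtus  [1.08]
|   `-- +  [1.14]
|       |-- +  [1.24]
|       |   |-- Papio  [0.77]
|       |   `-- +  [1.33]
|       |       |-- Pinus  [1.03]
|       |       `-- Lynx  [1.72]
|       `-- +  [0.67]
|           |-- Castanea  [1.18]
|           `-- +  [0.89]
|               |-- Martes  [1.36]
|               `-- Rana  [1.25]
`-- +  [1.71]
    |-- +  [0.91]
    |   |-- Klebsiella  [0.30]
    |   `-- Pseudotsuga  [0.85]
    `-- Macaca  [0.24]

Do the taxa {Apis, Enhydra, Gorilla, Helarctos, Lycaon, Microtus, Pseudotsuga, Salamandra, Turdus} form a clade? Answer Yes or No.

No

The MRCA of the listed taxa is the root, so the smallest clade containing them is the whole tree.
That clade also contains Abies, Castanea, Klebsiella, Lynx, Macaca, Martes, Musca, Nyctereutes, Papio, Pinus, Rana, Raphanus, Rattus, Saimiri, Takifugu, Vespa, which are not in the proposed group, so the group is not monophyletic.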